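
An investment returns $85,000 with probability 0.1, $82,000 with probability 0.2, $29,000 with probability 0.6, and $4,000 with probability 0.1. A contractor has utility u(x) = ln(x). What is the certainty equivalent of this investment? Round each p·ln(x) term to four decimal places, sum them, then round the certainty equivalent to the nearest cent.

E[u] = 0.1·ln(85000) + 0.2·ln(82000) + 0.6·ln(29000) + 0.1·ln(4000) = 1.1350 + 2.2629 + 6.1650 + 0.8294 = 10.3923
CE = e^10.3923 ≈ 32607.58

$32,607.58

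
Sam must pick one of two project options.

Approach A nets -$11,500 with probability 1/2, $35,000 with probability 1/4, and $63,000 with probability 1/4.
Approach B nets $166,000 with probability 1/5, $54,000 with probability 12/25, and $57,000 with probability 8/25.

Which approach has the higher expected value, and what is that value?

Approach B ($77,360)

Approach A = 1/2 × (-11500) + 1/4 × 35000 + 1/4 × 63000 = -5750 + 8750 + 15750 = 18750
Approach B = 1/5 × 166000 + 12/25 × 54000 + 8/25 × 57000 = 33200 + 25920 + 18240 = 77360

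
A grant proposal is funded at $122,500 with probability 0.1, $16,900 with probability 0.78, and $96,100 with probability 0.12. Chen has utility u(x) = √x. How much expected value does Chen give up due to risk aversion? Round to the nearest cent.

$6,827.04

E[u] = 0.1·√122500 + 0.78·√16900 + 0.12·√96100 = 0.1·350 + 0.78·130 + 0.12·310 = 173.6
CE = (173.6)² = 30136.96
Risk premium = EV − CE = 36964 − 30136.96 = 6827.04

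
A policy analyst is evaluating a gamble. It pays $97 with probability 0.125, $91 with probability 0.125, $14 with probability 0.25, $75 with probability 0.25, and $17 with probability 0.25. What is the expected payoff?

EV = 0.125 × 97 + 0.125 × 91 + 0.25 × 14 + 0.25 × 75 + 0.25 × 17 = 12.125 + 11.375 + 3.5 + 18.75 + 4.25 = 50

$50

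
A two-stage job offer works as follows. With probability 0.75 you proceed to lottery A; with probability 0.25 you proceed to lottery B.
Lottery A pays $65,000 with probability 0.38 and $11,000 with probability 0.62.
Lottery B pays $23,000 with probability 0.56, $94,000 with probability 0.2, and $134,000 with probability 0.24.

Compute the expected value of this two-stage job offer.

EV(A) = 0.38 × 65000 + 0.62 × 11000 = 24700 + 6820 = 31520
EV(B) = 0.56 × 23000 + 0.2 × 94000 + 0.24 × 134000 = 12880 + 18800 + 32160 = 63840
Overall = 0.75 × 31520 + 0.25 × 63840 = 23640 + 15960 = 39600

$39,600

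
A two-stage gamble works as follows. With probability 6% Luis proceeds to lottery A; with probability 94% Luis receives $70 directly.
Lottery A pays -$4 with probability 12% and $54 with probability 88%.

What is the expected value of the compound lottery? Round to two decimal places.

$68.62

EV(A) = 0.12 × (-4) + 0.88 × 54 = -0.48 + 47.52 = 47.04
Branch B: 70 (certain)
Overall = 0.06 × 47.04 + 0.94 × 70 = 2.8224 + 65.8 = 68.6224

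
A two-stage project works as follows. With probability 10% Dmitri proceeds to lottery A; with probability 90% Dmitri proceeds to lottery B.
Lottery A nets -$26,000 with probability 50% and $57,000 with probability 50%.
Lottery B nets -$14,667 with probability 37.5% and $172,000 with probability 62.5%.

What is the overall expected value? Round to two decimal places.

$93,349.89

EV(A) = 0.5 × (-26000) + 0.5 × 57000 = -13000 + 28500 = 15500
EV(B) = 0.375 × (-14667) + 0.625 × 172000 = -5500.125 + 107500 = 101999.875
Overall = 0.1 × 15500 + 0.9 × 101999.875 = 1550 + 91799.8875 = 93349.8875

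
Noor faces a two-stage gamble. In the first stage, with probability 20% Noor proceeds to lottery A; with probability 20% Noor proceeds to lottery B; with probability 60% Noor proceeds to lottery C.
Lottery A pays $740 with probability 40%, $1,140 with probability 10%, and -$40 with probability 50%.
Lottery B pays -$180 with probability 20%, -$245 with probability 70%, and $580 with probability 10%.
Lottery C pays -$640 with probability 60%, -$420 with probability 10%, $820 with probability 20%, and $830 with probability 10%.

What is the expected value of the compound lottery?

-$59.30

EV(A) = 0.4 × 740 + 0.1 × 1140 + 0.5 × (-40) = 296 + 114 − 20 = 390
EV(B) = 0.2 × (-180) + 0.7 × (-245) + 0.1 × 580 = -36 − 171.5 + 58 = -149.5
EV(C) = 0.6 × (-640) + 0.1 × (-420) + 0.2 × 820 + 0.1 × 830 = -384 − 42 + 164 + 83 = -179
Overall = 0.2 × 390 + 0.2 × (-149.5) + 0.6 × (-179) = 78 − 29.9 − 107.4 = -59.3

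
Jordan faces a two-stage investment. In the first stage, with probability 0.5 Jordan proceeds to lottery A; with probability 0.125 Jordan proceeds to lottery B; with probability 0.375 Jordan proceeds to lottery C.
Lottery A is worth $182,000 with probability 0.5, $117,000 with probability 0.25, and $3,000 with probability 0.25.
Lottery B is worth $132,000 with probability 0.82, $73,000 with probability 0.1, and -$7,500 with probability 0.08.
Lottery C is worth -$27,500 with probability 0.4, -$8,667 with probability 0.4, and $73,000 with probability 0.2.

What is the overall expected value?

$74,917.45

EV(A) = 0.5 × 182000 + 0.25 × 117000 + 0.25 × 3000 = 91000 + 29250 + 750 = 121000
EV(B) = 0.82 × 132000 + 0.1 × 73000 + 0.08 × (-7500) = 108240 + 7300 − 600 = 114940
EV(C) = 0.4 × (-27500) + 0.4 × (-8667) + 0.2 × 73000 = -11000 − 3466.8 + 14600 = 133.2
Overall = 0.5 × 121000 + 0.125 × 114940 + 0.375 × 133.2 = 60500 + 14367.5 + 49.95 = 74917.45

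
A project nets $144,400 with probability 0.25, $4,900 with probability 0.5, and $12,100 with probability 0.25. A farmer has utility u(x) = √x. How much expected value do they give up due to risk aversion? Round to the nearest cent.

$16,768.75

E[u] = 0.25·√144400 + 0.5·√4900 + 0.25·√12100 = 0.25·380 + 0.5·70 + 0.25·110 = 157.5
CE = (157.5)² = 24806.25
Risk premium = EV − CE = 41575 − 24806.25 = 16768.75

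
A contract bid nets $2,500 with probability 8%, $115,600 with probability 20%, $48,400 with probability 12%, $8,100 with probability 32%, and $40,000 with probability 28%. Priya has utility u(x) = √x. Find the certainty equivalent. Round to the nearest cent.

E[u] = 0.08·√2500 + 0.2·√115600 + 0.12·√48400 + 0.32·√8100 + 0.28·√40000 = 0.08·50 + 0.2·340 + 0.12·220 + 0.32·90 + 0.28·200 = 183.2
CE = (183.2)² = 33562.24

$33,562.24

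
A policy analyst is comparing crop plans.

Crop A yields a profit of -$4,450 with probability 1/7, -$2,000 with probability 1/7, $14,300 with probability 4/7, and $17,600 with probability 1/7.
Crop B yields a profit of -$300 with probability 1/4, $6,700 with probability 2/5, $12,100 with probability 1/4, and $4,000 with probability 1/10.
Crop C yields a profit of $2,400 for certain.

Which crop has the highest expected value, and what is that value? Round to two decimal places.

Crop A ($9,764.29)

Crop A = 1/7 × (-4450) + 1/7 × (-2000) + 4/7 × 14300 + 1/7 × 17600 = -635.7143 − 285.7143 + 8171.4286 + 2514.2857 = 9764.2857
Crop B = 1/4 × (-300) + 2/5 × 6700 + 1/4 × 12100 + 1/10 × 4000 = -75 + 2680 + 3025 + 400 = 6030
Crop C: 2400 (certain)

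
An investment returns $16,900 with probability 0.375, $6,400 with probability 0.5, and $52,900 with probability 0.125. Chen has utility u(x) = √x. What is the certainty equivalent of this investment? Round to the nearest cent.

E[u] = 0.375·√16900 + 0.5·√6400 + 0.125·√52900 = 0.375·130 + 0.5·80 + 0.125·230 = 117.5
CE = (117.5)² = 13806.25

$13,806.25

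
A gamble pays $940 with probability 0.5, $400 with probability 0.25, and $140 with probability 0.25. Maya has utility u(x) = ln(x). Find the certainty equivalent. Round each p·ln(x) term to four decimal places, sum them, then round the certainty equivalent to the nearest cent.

$471.63

E[u] = 0.5·ln(940) + 0.25·ln(400) + 0.25·ln(140) = 3.4229 + 1.4979 + 1.2354 = 6.1562
CE = e^6.1562 ≈ 471.63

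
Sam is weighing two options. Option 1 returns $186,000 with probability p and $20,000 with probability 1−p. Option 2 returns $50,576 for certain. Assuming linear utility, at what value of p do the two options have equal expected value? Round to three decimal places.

p = 0.184

p·186000 + (1−p)·20000 = 50576
166000p + 20000 = 50576
p = (50576 − 20000) / 166000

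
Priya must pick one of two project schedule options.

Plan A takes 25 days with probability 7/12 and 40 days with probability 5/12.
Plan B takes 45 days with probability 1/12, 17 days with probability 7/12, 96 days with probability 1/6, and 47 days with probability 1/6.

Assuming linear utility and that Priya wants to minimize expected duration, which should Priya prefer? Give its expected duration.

Plan A = 7/12 × 25 + 5/12 × 40 = 14.5833 + 16.6667 = 31.25
Plan B = 1/12 × 45 + 7/12 × 17 + 1/6 × 96 + 1/6 × 47 = 3.75 + 9.9167 + 16 + 7.8333 = 37.5

Plan A (31.25 days)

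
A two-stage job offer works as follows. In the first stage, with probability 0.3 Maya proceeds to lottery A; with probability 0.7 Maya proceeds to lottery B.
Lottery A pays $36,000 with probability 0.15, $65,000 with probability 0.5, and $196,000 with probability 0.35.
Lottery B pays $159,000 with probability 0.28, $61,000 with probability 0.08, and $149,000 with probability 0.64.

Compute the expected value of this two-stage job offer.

$133,282

EV(A) = 0.15 × 36000 + 0.5 × 65000 + 0.35 × 196000 = 5400 + 32500 + 68600 = 106500
EV(B) = 0.28 × 159000 + 0.08 × 61000 + 0.64 × 149000 = 44520 + 4880 + 95360 = 144760
Overall = 0.3 × 106500 + 0.7 × 144760 = 31950 + 101332 = 133282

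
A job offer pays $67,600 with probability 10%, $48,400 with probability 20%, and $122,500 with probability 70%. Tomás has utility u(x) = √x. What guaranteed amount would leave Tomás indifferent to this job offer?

$99,225

E[u] = 0.1·√67600 + 0.2·√48400 + 0.7·√122500 = 0.1·260 + 0.2·220 + 0.7·350 = 315
CE = (315)² = 99225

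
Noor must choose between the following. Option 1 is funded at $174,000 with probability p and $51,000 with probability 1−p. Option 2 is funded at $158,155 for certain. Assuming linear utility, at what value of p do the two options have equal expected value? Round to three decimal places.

p·174000 + (1−p)·51000 = 158155
123000p + 51000 = 158155
p = (158155 − 51000) / 123000

p = 0.871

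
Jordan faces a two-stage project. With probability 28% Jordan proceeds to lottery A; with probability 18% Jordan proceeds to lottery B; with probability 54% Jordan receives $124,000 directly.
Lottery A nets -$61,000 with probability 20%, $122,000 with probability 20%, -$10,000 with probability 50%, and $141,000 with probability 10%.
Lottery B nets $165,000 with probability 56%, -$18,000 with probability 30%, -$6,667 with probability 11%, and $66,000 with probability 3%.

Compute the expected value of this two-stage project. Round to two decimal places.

$88,808.39

EV(A) = 0.2 × (-61000) + 0.2 × 122000 + 0.5 × (-10000) + 0.1 × 141000 = -12200 + 24400 − 5000 + 14100 = 21300
EV(B) = 0.56 × 165000 + 0.3 × (-18000) + 0.11 × (-6667) + 0.03 × 66000 = 92400 − 5400 − 733.37 + 1980 = 88246.63
Branch C: 124000 (certain)
Overall = 0.28 × 21300 + 0.18 × 88246.63 + 0.54 × 124000 = 5964 + 15884.3934 + 66960 = 88808.3934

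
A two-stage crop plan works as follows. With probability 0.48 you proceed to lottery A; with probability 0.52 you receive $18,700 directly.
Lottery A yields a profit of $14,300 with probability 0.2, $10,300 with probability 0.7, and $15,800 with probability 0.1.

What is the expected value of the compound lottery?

EV(A) = 0.2 × 14300 + 0.7 × 10300 + 0.1 × 15800 = 2860 + 7210 + 1580 = 11650
Branch B: 18700 (certain)
Overall = 0.48 × 11650 + 0.52 × 18700 = 5592 + 9724 = 15316

$15,316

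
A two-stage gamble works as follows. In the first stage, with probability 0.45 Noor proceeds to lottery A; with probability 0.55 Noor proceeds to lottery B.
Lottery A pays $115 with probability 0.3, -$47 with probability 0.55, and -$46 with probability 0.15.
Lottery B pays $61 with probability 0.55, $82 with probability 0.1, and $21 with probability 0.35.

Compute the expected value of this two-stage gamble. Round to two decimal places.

$27.79

EV(A) = 0.3 × 115 + 0.55 × (-47) + 0.15 × (-46) = 34.5 − 25.85 − 6.9 = 1.75
EV(B) = 0.55 × 61 + 0.1 × 82 + 0.35 × 21 = 33.55 + 8.2 + 7.35 = 49.1
Overall = 0.45 × 1.75 + 0.55 × 49.1 = 0.7875 + 27.005 = 27.7925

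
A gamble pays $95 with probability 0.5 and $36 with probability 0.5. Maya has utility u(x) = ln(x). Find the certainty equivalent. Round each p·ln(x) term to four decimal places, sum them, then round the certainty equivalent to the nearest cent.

$58.48

E[u] = 0.5·ln(95) + 0.5·ln(36) = 2.2769 + 1.7918 = 4.0687
CE = e^4.0687 ≈ 58.48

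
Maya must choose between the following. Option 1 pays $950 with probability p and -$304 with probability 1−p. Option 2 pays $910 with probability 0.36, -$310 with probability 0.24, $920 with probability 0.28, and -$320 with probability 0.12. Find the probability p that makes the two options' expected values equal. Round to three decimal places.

p = 0.619

EV(Option 2) = 0.36 × 910 + 0.24 × (-310) + 0.28 × 920 + 0.12 × (-320) = 327.6 − 74.4 + 257.6 − 38.4 = 472.4
p·950 + (1−p)·(-304) = 472.4
1254p − 304 = 472.4
p = (472.4 + 304) / 1254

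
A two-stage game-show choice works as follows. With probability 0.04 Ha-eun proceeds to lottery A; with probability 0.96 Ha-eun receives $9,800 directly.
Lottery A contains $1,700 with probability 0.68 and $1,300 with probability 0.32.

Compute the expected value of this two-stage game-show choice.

$9,470.88

EV(A) = 0.68 × 1700 + 0.32 × 1300 = 1156 + 416 = 1572
Branch B: 9800 (certain)
Overall = 0.04 × 1572 + 0.96 × 9800 = 62.88 + 9408 = 9470.88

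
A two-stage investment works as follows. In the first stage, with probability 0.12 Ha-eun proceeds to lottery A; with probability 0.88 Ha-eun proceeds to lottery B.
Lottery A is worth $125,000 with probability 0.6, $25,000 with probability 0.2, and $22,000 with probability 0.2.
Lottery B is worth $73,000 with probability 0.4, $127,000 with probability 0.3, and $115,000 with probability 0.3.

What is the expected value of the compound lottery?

EV(A) = 0.6 × 125000 + 0.2 × 25000 + 0.2 × 22000 = 75000 + 5000 + 4400 = 84400
EV(B) = 0.4 × 73000 + 0.3 × 127000 + 0.3 × 115000 = 29200 + 38100 + 34500 = 101800
Overall = 0.12 × 84400 + 0.88 × 101800 = 10128 + 89584 = 99712

$99,712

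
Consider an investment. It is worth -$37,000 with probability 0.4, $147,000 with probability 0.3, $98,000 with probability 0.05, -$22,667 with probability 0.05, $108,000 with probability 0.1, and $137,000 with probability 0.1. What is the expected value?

$57,566.65

EV = 0.4 × (-37000) + 0.3 × 147000 + 0.05 × 98000 + 0.05 × (-22667) + 0.1 × 108000 + 0.1 × 137000 = -14800 + 44100 + 4900 − 1133.35 + 10800 + 13700 = 57566.65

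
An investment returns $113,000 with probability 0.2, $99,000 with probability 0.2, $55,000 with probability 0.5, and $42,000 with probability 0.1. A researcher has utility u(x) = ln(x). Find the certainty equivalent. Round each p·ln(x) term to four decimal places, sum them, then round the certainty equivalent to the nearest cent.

$69,536.01

E[u] = 0.2·ln(113000) + 0.2·ln(99000) + 0.5·ln(55000) + 0.1·ln(42000) = 2.3270 + 2.3006 + 5.4575 + 1.0645 = 11.1496
CE = e^11.1496 ≈ 69536.01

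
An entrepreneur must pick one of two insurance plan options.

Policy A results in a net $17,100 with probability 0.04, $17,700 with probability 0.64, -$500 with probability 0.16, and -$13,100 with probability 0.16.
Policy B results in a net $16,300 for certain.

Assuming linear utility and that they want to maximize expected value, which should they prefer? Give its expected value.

Policy B ($16,300)

Policy A = 0.04 × 17100 + 0.64 × 17700 + 0.16 × (-500) + 0.16 × (-13100) = 684 + 11328 − 80 − 2096 = 9836
Policy B: 16300 (certain)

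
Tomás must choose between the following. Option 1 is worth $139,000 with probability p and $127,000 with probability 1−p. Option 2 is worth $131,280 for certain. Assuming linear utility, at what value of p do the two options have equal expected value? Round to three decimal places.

p = 0.357

p·139000 + (1−p)·127000 = 131280
12000p + 127000 = 131280
p = (131280 − 127000) / 12000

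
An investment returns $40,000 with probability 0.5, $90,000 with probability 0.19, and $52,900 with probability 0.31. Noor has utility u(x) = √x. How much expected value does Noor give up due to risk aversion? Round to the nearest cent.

$1,378.11

E[u] = 0.5·√40000 + 0.19·√90000 + 0.31·√52900 = 0.5·200 + 0.19·300 + 0.31·230 = 228.3
CE = (228.3)² = 52120.89
Risk premium = EV − CE = 53499 − 52120.89 = 1378.11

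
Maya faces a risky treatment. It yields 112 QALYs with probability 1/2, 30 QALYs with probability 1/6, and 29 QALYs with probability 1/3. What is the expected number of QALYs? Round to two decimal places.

EV = 1/2 × 112 + 1/6 × 30 + 1/3 × 29 = 56 + 5 + 9.6667 = 70.6667

70.67 QALYs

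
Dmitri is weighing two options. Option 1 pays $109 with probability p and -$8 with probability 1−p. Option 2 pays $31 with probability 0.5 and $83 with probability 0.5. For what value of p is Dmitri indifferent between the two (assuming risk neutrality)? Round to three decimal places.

p = 0.556

EV(Option 2) = 0.5 × 31 + 0.5 × 83 = 15.5 + 41.5 = 57
p·109 + (1−p)·(-8) = 57
117p − 8 = 57
p = (57 + 8) / 117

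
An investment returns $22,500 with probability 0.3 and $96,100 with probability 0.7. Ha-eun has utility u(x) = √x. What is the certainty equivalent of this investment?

E[u] = 0.3·√22500 + 0.7·√96100 = 0.3·150 + 0.7·310 = 262
CE = (262)² = 68644

$68,644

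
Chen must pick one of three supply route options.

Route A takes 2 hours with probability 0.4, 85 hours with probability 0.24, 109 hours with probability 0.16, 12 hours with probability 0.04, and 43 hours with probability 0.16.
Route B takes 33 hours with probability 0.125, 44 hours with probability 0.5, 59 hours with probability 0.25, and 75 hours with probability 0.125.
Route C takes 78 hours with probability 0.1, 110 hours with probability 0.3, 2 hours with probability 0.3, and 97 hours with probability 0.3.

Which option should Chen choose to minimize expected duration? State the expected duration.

Route A (46 hours)

Route A = 0.4 × 2 + 0.24 × 85 + 0.16 × 109 + 0.04 × 12 + 0.16 × 43 = 0.8 + 20.4 + 17.44 + 0.48 + 6.88 = 46
Route B = 0.125 × 33 + 0.5 × 44 + 0.25 × 59 + 0.125 × 75 = 4.125 + 22 + 14.75 + 9.375 = 50.25
Route C = 0.1 × 78 + 0.3 × 110 + 0.3 × 2 + 0.3 × 97 = 7.8 + 33 + 0.6 + 29.1 = 70.5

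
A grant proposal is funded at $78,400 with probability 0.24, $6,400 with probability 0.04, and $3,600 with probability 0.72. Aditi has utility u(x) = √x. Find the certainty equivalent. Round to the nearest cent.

E[u] = 0.24·√78400 + 0.04·√6400 + 0.72·√3600 = 0.24·280 + 0.04·80 + 0.72·60 = 113.6
CE = (113.6)² = 12904.96

$12,904.96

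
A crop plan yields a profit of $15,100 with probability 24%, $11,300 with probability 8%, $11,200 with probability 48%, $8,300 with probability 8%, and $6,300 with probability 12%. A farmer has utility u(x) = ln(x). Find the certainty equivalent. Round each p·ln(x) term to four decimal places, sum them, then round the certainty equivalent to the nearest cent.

E[u] = 0.24·ln(15100) + 0.08·ln(11300) + 0.48·ln(11200) + 0.08·ln(8300) + 0.12·ln(6300) = 2.3094 + 0.7466 + 4.4754 + 0.7219 + 1.0498 = 9.3031
CE = e^9.3031 ≈ 10971.98

$10,971.98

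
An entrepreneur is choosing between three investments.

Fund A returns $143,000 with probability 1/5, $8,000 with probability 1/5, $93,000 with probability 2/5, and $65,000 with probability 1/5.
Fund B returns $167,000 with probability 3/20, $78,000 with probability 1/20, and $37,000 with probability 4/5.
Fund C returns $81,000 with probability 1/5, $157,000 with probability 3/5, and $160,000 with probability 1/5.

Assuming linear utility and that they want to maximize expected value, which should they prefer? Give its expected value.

Fund C ($142,400)

Fund A = 1/5 × 143000 + 1/5 × 8000 + 2/5 × 93000 + 1/5 × 65000 = 28600 + 1600 + 37200 + 13000 = 80400
Fund B = 3/20 × 167000 + 1/20 × 78000 + 4/5 × 37000 = 25050 + 3900 + 29600 = 58550
Fund C = 1/5 × 81000 + 3/5 × 157000 + 1/5 × 160000 = 16200 + 94200 + 32000 = 142400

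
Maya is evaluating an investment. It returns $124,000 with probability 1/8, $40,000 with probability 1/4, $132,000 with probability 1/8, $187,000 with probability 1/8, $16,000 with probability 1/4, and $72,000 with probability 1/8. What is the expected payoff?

$78,375

EV = 1/8 × 124000 + 1/4 × 40000 + 1/8 × 132000 + 1/8 × 187000 + 1/4 × 16000 + 1/8 × 72000 = 15500 + 10000 + 16500 + 23375 + 4000 + 9000 = 78375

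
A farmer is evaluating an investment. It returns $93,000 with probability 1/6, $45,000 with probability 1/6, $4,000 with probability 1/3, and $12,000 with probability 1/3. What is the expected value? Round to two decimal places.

EV = 1/6 × 93000 + 1/6 × 45000 + 1/3 × 4000 + 1/3 × 12000 = 15500 + 7500 + 1333.3333 + 4000 = 28333.3333

$28,333.33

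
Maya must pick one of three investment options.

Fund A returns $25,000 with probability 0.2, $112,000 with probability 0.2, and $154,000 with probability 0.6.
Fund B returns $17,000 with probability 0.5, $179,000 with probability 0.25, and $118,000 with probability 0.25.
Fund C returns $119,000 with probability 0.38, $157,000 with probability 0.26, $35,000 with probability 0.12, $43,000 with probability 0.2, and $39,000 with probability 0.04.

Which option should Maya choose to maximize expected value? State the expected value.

Fund A ($119,800)

Fund A = 0.2 × 25000 + 0.2 × 112000 + 0.6 × 154000 = 5000 + 22400 + 92400 = 119800
Fund B = 0.5 × 17000 + 0.25 × 179000 + 0.25 × 118000 = 8500 + 44750 + 29500 = 82750
Fund C = 0.38 × 119000 + 0.26 × 157000 + 0.12 × 35000 + 0.2 × 43000 + 0.04 × 39000 = 45220 + 40820 + 4200 + 8600 + 1560 = 100400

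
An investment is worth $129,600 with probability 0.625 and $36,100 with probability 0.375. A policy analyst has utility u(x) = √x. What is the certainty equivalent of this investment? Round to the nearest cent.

$87,764.06

E[u] = 0.625·√129600 + 0.375·√36100 = 0.625·360 + 0.375·190 = 296.25
CE = (296.25)² = 87764.0625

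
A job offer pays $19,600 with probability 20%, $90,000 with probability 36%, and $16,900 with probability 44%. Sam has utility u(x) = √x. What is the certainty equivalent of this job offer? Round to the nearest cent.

E[u] = 0.2·√19600 + 0.36·√90000 + 0.44·√16900 = 0.2·140 + 0.36·300 + 0.44·130 = 193.2
CE = (193.2)² = 37326.24

$37,326.24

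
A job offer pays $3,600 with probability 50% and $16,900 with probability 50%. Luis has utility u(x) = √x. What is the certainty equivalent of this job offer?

E[u] = 0.5·√3600 + 0.5·√16900 = 0.5·60 + 0.5·130 = 95
CE = (95)² = 9025

$9,025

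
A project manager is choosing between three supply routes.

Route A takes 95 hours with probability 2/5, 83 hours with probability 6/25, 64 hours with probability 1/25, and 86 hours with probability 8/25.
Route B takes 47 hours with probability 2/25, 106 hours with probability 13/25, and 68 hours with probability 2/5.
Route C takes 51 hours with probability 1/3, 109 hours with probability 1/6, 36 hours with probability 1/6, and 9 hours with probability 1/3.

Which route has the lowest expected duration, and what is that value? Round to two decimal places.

Route A = 2/5 × 95 + 6/25 × 83 + 1/25 × 64 + 8/25 × 86 = 38 + 19.92 + 2.56 + 27.52 = 88
Route B = 2/25 × 47 + 13/25 × 106 + 2/5 × 68 = 3.76 + 55.12 + 27.2 = 86.08
Route C = 1/3 × 51 + 1/6 × 109 + 1/6 × 36 + 1/3 × 9 = 17 + 18.1667 + 6 + 3 = 44.1667

Route C (44.17 hours)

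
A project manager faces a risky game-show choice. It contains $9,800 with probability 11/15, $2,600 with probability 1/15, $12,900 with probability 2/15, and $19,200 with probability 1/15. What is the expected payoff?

EV = 11/15 × 9800 + 1/15 × 2600 + 2/15 × 12900 + 1/15 × 19200 = 7186.6667 + 173.3333 + 1720 + 1280 = 10360

$10,360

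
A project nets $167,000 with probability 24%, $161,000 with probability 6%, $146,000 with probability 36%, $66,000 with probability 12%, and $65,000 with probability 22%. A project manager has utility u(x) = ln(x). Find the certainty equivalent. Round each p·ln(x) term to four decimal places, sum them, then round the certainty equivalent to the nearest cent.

$115,404.66

E[u] = 0.24·ln(167000) + 0.06·ln(161000) + 0.36·ln(146000) + 0.12·ln(66000) + 0.22·ln(65000) = 2.8862 + 0.7193 + 4.2809 + 1.3317 + 2.4381 = 11.6562
CE = e^11.6562 ≈ 115404.66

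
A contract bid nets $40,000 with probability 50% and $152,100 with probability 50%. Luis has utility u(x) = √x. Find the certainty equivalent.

$87,025

E[u] = 0.5·√40000 + 0.5·√152100 = 0.5·200 + 0.5·390 = 295
CE = (295)² = 87025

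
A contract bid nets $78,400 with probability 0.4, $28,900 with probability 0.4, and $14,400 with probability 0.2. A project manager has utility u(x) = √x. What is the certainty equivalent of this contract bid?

E[u] = 0.4·√78400 + 0.4·√28900 + 0.2·√14400 = 0.4·280 + 0.4·170 + 0.2·120 = 204
CE = (204)² = 41616

$41,616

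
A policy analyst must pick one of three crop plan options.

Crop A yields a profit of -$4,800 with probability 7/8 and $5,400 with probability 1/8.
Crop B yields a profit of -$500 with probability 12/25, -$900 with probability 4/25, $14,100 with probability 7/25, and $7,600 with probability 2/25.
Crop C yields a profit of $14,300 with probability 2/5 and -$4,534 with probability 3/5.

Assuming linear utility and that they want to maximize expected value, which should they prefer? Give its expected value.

Crop A = 7/8 × (-4800) + 1/8 × 5400 = -4200 + 675 = -3525
Crop B = 12/25 × (-500) + 4/25 × (-900) + 7/25 × 14100 + 2/25 × 7600 = -240 − 144 + 3948 + 608 = 4172
Crop C = 2/5 × 14300 + 3/5 × (-4534) = 5720 − 2720.4 = 2999.6

Crop B ($4,172)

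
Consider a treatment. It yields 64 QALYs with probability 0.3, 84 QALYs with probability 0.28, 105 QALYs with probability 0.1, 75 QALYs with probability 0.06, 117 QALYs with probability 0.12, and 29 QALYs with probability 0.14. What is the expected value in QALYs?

EV = 0.3 × 64 + 0.28 × 84 + 0.1 × 105 + 0.06 × 75 + 0.12 × 117 + 0.14 × 29 = 19.2 + 23.52 + 10.5 + 4.5 + 14.04 + 4.06 = 75.82

75.82 QALYs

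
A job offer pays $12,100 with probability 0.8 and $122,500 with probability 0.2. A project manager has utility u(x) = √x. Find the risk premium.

E[u] = 0.8·√12100 + 0.2·√122500 = 0.8·110 + 0.2·350 = 158
CE = (158)² = 24964
Risk premium = EV − CE = 34180 − 24964 = 9216

$9,216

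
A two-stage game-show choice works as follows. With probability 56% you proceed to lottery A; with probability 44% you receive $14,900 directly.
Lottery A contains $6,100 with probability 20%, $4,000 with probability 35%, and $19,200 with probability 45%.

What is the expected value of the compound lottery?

EV(A) = 0.2 × 6100 + 0.35 × 4000 + 0.45 × 19200 = 1220 + 1400 + 8640 = 11260
Branch B: 14900 (certain)
Overall = 0.56 × 11260 + 0.44 × 14900 = 6305.6 + 6556 = 12861.6

$12,861.60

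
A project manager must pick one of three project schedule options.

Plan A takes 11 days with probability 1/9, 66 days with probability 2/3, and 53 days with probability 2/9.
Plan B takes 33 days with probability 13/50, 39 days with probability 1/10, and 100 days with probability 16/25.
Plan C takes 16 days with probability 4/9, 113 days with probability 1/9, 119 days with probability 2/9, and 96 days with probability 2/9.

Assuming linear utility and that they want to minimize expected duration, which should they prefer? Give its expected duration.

Plan A (57 days)

Plan A = 1/9 × 11 + 2/3 × 66 + 2/9 × 53 = 1.2222 + 44 + 11.7778 = 57
Plan B = 13/50 × 33 + 1/10 × 39 + 16/25 × 100 = 8.58 + 3.9 + 64 = 76.48
Plan C = 4/9 × 16 + 1/9 × 113 + 2/9 × 119 + 2/9 × 96 = 7.1111 + 12.5556 + 26.4444 + 21.3333 = 67.4444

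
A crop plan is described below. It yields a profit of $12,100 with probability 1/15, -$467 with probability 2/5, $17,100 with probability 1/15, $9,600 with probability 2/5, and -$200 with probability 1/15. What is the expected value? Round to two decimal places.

$5,586.53

EV = 1/15 × 12100 + 2/5 × (-467) + 1/15 × 17100 + 2/5 × 9600 + 1/15 × (-200) = 806.6667 − 186.8 + 1140 + 3840 − 13.3333 = 5586.5333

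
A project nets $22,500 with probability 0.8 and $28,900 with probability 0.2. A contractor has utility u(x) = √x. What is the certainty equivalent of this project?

E[u] = 0.8·√22500 + 0.2·√28900 = 0.8·150 + 0.2·170 = 154
CE = (154)² = 23716

$23,716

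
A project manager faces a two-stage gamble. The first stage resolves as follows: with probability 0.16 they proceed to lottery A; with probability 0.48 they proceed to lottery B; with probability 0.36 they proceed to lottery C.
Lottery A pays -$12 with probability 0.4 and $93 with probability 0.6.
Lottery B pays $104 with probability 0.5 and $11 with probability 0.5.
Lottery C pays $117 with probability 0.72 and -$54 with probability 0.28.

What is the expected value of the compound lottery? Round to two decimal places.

$60.64

EV(A) = 0.4 × (-12) + 0.6 × 93 = -4.8 + 55.8 = 51
EV(B) = 0.5 × 104 + 0.5 × 11 = 52 + 5.5 = 57.5
EV(C) = 0.72 × 117 + 0.28 × (-54) = 84.24 − 15.12 = 69.12
Overall = 0.16 × 51 + 0.48 × 57.5 + 0.36 × 69.12 = 8.16 + 27.6 + 24.8832 = 60.6432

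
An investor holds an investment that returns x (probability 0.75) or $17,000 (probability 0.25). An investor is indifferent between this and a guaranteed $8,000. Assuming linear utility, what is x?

0.75·x + 0.25·17000 = 8000
0.75·x = 8000 − 4250 = 3750
x = 3750 / 0.75 = 5000

x = $5,000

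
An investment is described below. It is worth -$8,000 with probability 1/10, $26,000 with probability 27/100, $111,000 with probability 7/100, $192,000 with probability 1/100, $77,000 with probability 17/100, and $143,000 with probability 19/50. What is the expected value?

$83,340

EV = 1/10 × (-8000) + 27/100 × 26000 + 7/100 × 111000 + 1/100 × 192000 + 17/100 × 77000 + 19/50 × 143000 = -800 + 7020 + 7770 + 1920 + 13090 + 54340 = 83340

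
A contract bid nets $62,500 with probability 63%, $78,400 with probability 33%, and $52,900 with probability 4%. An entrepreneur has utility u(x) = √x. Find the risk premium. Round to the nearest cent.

$230.19

E[u] = 0.63·√62500 + 0.33·√78400 + 0.04·√52900 = 0.63·250 + 0.33·280 + 0.04·230 = 259.1
CE = (259.1)² = 67132.81
Risk premium = EV − CE = 67363 − 67132.81 = 230.19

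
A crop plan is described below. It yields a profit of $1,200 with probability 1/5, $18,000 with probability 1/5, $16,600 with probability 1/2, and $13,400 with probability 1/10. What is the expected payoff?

EV = 1/5 × 1200 + 1/5 × 18000 + 1/2 × 16600 + 1/10 × 13400 = 240 + 3600 + 8300 + 1340 = 13480

$13,480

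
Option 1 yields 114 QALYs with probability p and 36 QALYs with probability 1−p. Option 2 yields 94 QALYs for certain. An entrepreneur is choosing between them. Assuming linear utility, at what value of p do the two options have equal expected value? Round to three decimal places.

p = 0.744

p·114 + (1−p)·36 = 94
78p + 36 = 94
p = (94 − 36) / 78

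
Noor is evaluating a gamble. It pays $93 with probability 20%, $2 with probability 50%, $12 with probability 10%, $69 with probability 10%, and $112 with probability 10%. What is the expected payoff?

$38.90

EV = 0.2 × 93 + 0.5 × 2 + 0.1 × 12 + 0.1 × 69 + 0.1 × 112 = 18.6 + 1 + 1.2 + 6.9 + 11.2 = 38.9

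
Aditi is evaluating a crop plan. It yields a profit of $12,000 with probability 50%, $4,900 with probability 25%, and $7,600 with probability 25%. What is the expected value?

$9,125

EV = 0.5 × 12000 + 0.25 × 4900 + 0.25 × 7600 = 6000 + 1225 + 1900 = 9125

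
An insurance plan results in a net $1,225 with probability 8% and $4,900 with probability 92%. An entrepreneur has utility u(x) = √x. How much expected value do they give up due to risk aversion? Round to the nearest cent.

$90.16

E[u] = 0.08·√1225 + 0.92·√4900 = 0.08·35 + 0.92·70 = 67.2
CE = (67.2)² = 4515.84
Risk premium = EV − CE = 4606 − 4515.84 = 90.16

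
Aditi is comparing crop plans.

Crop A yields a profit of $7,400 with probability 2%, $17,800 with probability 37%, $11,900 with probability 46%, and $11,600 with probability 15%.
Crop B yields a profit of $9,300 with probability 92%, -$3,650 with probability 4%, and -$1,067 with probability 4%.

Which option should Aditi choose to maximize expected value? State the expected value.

Crop A ($13,948)

Crop A = 0.02 × 7400 + 0.37 × 17800 + 0.46 × 11900 + 0.15 × 11600 = 148 + 6586 + 5474 + 1740 = 13948
Crop B = 0.92 × 9300 + 0.04 × (-3650) + 0.04 × (-1067) = 8556 − 146 − 42.68 = 8367.32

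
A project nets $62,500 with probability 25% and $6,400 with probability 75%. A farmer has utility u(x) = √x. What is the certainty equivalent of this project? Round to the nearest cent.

E[u] = 0.25·√62500 + 0.75·√6400 = 0.25·250 + 0.75·80 = 122.5
CE = (122.5)² = 15006.25

$15,006.25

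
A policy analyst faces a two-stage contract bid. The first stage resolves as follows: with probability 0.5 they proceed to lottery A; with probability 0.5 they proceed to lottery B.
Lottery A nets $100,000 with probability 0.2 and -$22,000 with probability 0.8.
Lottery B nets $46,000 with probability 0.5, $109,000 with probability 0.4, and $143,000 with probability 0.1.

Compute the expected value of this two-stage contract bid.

EV(A) = 0.2 × 100000 + 0.8 × (-22000) = 20000 − 17600 = 2400
EV(B) = 0.5 × 46000 + 0.4 × 109000 + 0.1 × 143000 = 23000 + 43600 + 14300 = 80900
Overall = 0.5 × 2400 + 0.5 × 80900 = 1200 + 40450 = 41650

$41,650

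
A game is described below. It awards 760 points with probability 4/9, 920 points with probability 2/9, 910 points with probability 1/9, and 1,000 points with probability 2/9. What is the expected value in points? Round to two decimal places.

865.56 points

EV = 4/9 × 760 + 2/9 × 920 + 1/9 × 910 + 2/9 × 1000 = 337.7778 + 204.4444 + 101.1111 + 222.2222 = 865.5556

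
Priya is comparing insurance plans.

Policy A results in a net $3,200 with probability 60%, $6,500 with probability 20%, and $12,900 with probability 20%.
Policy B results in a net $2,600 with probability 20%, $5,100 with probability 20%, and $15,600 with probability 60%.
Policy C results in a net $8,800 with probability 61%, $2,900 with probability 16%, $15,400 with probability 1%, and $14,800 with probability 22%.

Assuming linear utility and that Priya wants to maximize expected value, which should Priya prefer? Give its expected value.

Policy B ($10,900)

Policy A = 0.6 × 3200 + 0.2 × 6500 + 0.2 × 12900 = 1920 + 1300 + 2580 = 5800
Policy B = 0.2 × 2600 + 0.2 × 5100 + 0.6 × 15600 = 520 + 1020 + 9360 = 10900
Policy C = 0.61 × 8800 + 0.16 × 2900 + 0.01 × 15400 + 0.22 × 14800 = 5368 + 464 + 154 + 3256 = 9242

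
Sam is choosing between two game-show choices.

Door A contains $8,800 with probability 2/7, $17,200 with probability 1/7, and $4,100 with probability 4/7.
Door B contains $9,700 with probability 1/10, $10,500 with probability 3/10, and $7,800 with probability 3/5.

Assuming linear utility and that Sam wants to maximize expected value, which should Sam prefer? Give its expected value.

Door B ($8,800)

Door A = 2/7 × 8800 + 1/7 × 17200 + 4/7 × 4100 = 2514.2857 + 2457.1429 + 2342.8571 = 7314.2857
Door B = 1/10 × 9700 + 3/10 × 10500 + 3/5 × 7800 = 970 + 3150 + 4680 = 8800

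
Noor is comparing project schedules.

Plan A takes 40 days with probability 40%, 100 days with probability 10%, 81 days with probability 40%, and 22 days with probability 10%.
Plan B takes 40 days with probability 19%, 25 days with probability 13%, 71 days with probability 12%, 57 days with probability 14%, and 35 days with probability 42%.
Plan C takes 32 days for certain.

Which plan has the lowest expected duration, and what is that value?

Plan C (32 days)

Plan A = 0.4 × 40 + 0.1 × 100 + 0.4 × 81 + 0.1 × 22 = 16 + 10 + 32.4 + 2.2 = 60.6
Plan B = 0.19 × 40 + 0.13 × 25 + 0.12 × 71 + 0.14 × 57 + 0.42 × 35 = 7.6 + 3.25 + 8.52 + 7.98 + 14.7 = 42.05
Plan C: 32 (certain)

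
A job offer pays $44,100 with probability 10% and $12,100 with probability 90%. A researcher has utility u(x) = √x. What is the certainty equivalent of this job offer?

E[u] = 0.1·√44100 + 0.9·√12100 = 0.1·210 + 0.9·110 = 120
CE = (120)² = 14400

$14,400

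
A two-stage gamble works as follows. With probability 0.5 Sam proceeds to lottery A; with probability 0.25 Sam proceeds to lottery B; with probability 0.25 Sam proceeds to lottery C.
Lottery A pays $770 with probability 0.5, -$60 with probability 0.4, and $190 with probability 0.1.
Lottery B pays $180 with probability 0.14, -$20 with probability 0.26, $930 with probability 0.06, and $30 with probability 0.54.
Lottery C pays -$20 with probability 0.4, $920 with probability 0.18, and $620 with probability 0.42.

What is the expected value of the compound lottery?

$317.50

EV(A) = 0.5 × 770 + 0.4 × (-60) + 0.1 × 190 = 385 − 24 + 19 = 380
EV(B) = 0.14 × 180 + 0.26 × (-20) + 0.06 × 930 + 0.54 × 30 = 25.2 − 5.2 + 55.8 + 16.2 = 92
EV(C) = 0.4 × (-20) + 0.18 × 920 + 0.42 × 620 = -8 + 165.6 + 260.4 = 418
Overall = 0.5 × 380 + 0.25 × 92 + 0.25 × 418 = 190 + 23 + 104.5 = 317.5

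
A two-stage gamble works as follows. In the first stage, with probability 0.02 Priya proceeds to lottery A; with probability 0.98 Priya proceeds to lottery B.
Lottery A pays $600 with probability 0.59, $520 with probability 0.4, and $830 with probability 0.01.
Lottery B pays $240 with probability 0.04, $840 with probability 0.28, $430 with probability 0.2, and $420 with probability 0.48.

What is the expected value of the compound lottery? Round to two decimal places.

EV(A) = 0.59 × 600 + 0.4 × 520 + 0.01 × 830 = 354 + 208 + 8.3 = 570.3
EV(B) = 0.04 × 240 + 0.28 × 840 + 0.2 × 430 + 0.48 × 420 = 9.6 + 235.2 + 86 + 201.6 = 532.4
Overall = 0.02 × 570.3 + 0.98 × 532.4 = 11.406 + 521.752 = 533.158

$533.16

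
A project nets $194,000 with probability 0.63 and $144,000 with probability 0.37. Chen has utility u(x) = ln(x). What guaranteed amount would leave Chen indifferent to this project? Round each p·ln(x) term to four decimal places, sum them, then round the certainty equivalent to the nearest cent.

E[u] = 0.63·ln(194000) + 0.37·ln(144000) = 7.6706 + 4.3947 = 12.0653
CE = e^12.0653 ≈ 173737.36

$173,737.36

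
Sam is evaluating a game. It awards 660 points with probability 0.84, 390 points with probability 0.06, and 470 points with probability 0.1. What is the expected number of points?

624.8 points

EV = 0.84 × 660 + 0.06 × 390 + 0.1 × 470 = 554.4 + 23.4 + 47 = 624.8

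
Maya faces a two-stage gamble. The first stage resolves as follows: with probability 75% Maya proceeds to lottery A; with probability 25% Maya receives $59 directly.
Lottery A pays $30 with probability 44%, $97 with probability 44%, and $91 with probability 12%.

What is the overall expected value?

$64.85

EV(A) = 0.44 × 30 + 0.44 × 97 + 0.12 × 91 = 13.2 + 42.68 + 10.92 = 66.8
Branch B: 59 (certain)
Overall = 0.75 × 66.8 + 0.25 × 59 = 50.1 + 14.75 = 64.85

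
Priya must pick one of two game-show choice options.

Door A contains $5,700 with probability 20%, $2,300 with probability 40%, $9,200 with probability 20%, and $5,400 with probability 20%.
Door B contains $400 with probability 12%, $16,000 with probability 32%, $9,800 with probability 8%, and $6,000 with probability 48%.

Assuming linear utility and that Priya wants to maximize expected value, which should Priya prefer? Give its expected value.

Door B ($8,832)

Door A = 0.2 × 5700 + 0.4 × 2300 + 0.2 × 9200 + 0.2 × 5400 = 1140 + 920 + 1840 + 1080 = 4980
Door B = 0.12 × 400 + 0.32 × 16000 + 0.08 × 9800 + 0.48 × 6000 = 48 + 5120 + 784 + 2880 = 8832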